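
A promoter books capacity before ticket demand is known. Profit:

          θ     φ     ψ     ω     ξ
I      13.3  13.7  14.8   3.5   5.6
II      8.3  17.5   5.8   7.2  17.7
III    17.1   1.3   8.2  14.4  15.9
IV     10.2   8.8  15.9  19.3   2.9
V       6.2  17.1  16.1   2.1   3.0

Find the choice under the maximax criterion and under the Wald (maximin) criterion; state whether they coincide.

Row maxima: I=14.8, II=17.7, III=17.1, IV=19.3, V=17.1
Best best-case = 19.3 → IV.
Row minima: I=3.5, II=5.8, III=1.3, IV=2.9, V=2.1
Best worst-case = 5.8 → II.

maximax → IV; maximin → II (disagree)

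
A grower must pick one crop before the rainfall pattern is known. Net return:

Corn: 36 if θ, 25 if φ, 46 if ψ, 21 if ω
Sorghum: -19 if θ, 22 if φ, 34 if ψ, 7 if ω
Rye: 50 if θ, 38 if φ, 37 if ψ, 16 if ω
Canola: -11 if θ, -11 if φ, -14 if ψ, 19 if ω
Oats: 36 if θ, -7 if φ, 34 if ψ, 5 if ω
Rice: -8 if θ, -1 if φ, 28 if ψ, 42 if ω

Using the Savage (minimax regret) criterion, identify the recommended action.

Column bests: θ=50, φ=38, ψ=46, ω=42.
Corn regrets: 14, 13, 0, 21 → max 21
Sorghum regrets: 69, 16, 12, 35 → max 69
Rye regrets: 0, 0, 9, 26 → max 26
Canola regrets: 61, 49, 60, 23 → max 61
Oats regrets: 14, 45, 12, 37 → max 45
Rice regrets: 58, 39, 18, 0 → max 58
Smallest max regret = 21 → Corn.

Corn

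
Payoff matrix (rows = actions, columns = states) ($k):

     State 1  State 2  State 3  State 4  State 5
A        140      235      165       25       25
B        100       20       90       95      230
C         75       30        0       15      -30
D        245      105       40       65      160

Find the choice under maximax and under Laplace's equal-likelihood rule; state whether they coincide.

Row maxima: A=235, B=230, C=75, D=245
Best best-case = 245 → D.
Row averages: A=118, B=107, C=18, D=123
Highest average = 123 → D.

maximax → D; laplace → D (agree)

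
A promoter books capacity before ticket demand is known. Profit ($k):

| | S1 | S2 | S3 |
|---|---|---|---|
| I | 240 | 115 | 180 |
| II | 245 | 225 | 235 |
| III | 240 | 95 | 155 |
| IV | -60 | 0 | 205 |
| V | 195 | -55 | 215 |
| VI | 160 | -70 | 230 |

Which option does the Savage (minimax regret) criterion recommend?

Column bests: S1=245, S2=225, S3=235.
I regrets: 5, 110, 55 → max 110
II regrets: 0, 0, 0 → max 0
III regrets: 5, 130, 80 → max 130
IV regrets: 305, 225, 30 → max 305
V regrets: 50, 280, 20 → max 280
VI regrets: 85, 295, 5 → max 295
Smallest max regret = 0 → II.

II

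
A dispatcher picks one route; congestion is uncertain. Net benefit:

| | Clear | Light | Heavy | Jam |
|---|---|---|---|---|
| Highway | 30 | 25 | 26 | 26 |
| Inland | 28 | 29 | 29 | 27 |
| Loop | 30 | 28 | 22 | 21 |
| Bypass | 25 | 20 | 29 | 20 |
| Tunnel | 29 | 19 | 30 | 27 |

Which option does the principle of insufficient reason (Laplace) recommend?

Row averages: Highway=26.75, Inland=28.25, Loop=25.25, Bypass=23.5, Tunnel=26.25
Highest average = 28.25 → Inland.

Inland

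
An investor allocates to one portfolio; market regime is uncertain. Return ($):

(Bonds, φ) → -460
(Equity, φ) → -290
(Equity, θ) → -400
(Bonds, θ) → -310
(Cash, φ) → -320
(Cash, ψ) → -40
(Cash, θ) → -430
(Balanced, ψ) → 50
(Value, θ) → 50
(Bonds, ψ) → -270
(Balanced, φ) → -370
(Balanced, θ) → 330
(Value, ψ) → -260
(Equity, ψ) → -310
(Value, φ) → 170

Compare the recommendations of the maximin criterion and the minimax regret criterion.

Row minima: Balanced=-370, Value=-260, Bonds=-460, Cash=-430, Equity=-400
Best worst-case = -260 → Value.
Column bests: θ=330, φ=170, ψ=50.
Balanced regrets: 0, 540, 0 → max 540
Value regrets: 280, 0, 310 → max 310
Bonds regrets: 640, 630, 320 → max 640
Cash regrets: 760, 490, 90 → max 760
Equity regrets: 730, 460, 360 → max 730
Smallest max regret = 310 → Value.

maximin → Value; minimax regret → Value (agree)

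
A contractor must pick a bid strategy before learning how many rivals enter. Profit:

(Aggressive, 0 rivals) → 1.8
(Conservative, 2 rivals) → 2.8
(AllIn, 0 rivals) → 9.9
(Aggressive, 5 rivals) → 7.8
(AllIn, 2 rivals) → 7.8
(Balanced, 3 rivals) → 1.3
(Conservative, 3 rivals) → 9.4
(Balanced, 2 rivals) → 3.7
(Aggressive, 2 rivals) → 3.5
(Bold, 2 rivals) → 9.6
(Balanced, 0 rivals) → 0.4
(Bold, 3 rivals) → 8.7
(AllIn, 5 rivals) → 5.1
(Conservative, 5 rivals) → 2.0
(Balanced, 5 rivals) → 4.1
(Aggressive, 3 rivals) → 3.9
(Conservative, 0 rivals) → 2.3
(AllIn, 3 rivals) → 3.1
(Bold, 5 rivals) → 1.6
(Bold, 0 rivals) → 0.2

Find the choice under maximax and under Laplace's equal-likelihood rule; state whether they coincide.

maximax → AllIn; laplace → AllIn (agree)

Row maxima: Conservative=9.4, Balanced=4.1, Aggressive=7.8, Bold=9.6, AllIn=9.9
Best best-case = 9.9 → AllIn.
Row averages: Conservative=4.125, Balanced=2.375, Aggressive=4.25, Bold=5.025, AllIn=6.475
Highest average = 6.475 → AllIn.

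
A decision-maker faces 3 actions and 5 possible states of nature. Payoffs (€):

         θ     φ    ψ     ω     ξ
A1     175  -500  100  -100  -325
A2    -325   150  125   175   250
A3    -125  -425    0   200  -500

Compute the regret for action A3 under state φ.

575

Best payoff under φ is 150.
Regret = 150 − (-425) = 575.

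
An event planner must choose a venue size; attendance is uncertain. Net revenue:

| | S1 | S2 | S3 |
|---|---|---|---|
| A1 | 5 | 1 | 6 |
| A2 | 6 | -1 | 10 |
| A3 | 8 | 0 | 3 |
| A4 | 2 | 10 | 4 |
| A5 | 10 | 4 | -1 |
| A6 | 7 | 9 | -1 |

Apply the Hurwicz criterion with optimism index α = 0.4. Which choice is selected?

A4

A1: 0.4·6 + 0.6·1 = 3
A2: 0.4·10 + 0.6·(-1) = 3.4
A3: 0.4·8 + 0.6·0 = 3.2
A4: 0.4·10 + 0.6·2 = 5.2
A5: 0.4·10 + 0.6·(-1) = 3.4
A6: 0.4·9 + 0.6·(-1) = 3
Highest Hurwicz score = 5.2 → A4.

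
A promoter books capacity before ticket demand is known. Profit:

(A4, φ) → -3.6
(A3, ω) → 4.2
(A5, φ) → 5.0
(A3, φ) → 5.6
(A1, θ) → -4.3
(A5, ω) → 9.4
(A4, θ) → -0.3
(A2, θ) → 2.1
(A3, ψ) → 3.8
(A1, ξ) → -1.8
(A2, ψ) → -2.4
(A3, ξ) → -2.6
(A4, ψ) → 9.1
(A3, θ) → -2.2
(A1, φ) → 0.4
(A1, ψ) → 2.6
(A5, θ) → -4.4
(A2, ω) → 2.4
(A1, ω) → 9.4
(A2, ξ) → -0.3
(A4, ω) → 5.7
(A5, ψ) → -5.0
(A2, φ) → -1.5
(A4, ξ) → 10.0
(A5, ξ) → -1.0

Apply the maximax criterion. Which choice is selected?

A4

Row maxima: A1=9.4, A2=2.4, A3=5.6, A4=10.0, A5=9.4
Best best-case = 10.0 → A4.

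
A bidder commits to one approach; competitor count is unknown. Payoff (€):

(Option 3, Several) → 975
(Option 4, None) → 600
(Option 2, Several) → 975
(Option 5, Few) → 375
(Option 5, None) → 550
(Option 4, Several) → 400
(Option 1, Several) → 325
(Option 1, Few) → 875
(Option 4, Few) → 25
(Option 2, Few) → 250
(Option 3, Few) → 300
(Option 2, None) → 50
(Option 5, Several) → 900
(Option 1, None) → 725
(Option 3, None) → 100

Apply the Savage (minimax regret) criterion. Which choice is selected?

Option 5

Column bests: None=725, Few=875, Several=975.
Option 1 regrets: 0, 0, 650 → max 650
Option 2 regrets: 675, 625, 0 → max 675
Option 3 regrets: 625, 575, 0 → max 625
Option 4 regrets: 125, 850, 575 → max 850
Option 5 regrets: 175, 500, 75 → max 500
Smallest max regret = 500 → Option 5.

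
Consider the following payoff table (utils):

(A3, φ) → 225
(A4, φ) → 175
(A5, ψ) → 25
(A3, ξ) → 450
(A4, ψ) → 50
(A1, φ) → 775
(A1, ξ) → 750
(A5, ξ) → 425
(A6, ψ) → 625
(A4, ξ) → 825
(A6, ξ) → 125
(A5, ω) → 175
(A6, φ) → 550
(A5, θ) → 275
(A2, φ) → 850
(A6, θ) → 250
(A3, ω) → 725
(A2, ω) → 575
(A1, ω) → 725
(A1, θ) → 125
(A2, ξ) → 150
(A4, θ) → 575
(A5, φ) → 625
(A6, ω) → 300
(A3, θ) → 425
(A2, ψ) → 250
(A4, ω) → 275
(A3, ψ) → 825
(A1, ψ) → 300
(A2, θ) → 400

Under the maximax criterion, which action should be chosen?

A2

Row maxima: A1=775, A2=850, A3=825, A4=825, A5=625, A6=625
Best best-case = 850 → A2.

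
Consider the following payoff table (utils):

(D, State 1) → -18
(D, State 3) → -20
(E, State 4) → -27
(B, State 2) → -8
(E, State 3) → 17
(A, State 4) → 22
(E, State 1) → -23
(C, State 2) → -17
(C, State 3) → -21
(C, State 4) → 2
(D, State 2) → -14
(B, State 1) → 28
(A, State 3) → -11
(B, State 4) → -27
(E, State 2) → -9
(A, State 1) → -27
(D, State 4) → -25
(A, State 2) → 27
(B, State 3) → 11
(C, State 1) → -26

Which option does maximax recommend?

B

Row maxima: A=27, B=28, C=2, D=-14, E=17
Best best-case = 28 → B.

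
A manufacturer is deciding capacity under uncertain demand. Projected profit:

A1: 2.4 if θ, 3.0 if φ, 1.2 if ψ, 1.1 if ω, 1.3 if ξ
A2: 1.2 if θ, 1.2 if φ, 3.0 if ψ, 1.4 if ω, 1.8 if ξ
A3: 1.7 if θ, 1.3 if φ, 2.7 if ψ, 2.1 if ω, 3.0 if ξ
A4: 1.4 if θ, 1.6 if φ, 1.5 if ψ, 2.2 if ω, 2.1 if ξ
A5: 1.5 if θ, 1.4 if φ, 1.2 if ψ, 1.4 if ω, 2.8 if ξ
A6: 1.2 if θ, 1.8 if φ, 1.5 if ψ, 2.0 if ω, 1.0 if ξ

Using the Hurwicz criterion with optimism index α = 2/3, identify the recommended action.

A3

A1: 2/3·3.0 + 1/3·1.1 = 71/30
A2: 2/3·3.0 + 1/3·1.2 = 2.4
A3: 2/3·3.0 + 1/3·1.3 = 73/30
A4: 2/3·2.2 + 1/3·1.4 = 29/15
A5: 2/3·2.8 + 1/3·1.2 = 34/15
A6: 2/3·2.0 + 1/3·1.0 = 5/3
Highest Hurwicz score = 73/30 → A3.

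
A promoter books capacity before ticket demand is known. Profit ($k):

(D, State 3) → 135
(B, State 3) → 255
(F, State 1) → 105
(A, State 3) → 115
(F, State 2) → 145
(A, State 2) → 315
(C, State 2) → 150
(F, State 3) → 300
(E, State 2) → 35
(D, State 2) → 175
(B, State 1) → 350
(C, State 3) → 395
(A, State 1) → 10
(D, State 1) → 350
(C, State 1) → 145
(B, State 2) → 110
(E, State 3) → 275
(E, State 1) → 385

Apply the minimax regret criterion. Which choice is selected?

Column bests: State 1=385, State 2=315, State 3=395.
A regrets: 375, 0, 280 → max 375
B regrets: 35, 205, 140 → max 205
C regrets: 240, 165, 0 → max 240
D regrets: 35, 140, 260 → max 260
E regrets: 0, 280, 120 → max 280
F regrets: 280, 170, 95 → max 280
Smallest max regret = 205 → B.

B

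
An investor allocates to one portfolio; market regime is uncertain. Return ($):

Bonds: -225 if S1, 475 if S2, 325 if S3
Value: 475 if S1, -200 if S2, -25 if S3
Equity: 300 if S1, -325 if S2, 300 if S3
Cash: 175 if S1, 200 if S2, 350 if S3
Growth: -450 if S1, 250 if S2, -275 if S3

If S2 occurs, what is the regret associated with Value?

675

Best payoff under S2 is 475.
Regret = 475 − (-200) = 675.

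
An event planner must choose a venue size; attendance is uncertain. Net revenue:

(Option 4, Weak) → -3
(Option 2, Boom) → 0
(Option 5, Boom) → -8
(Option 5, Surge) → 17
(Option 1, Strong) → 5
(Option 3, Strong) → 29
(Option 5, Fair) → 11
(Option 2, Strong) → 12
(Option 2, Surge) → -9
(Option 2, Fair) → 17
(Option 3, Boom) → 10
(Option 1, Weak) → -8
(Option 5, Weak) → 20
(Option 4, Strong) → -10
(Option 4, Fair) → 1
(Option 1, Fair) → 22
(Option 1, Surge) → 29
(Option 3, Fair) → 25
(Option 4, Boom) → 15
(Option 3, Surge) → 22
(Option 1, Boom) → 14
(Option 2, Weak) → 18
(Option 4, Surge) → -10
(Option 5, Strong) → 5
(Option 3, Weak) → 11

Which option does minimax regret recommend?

Column bests: Weak=20, Fair=25, Strong=29, Boom=15, Surge=29.
Option 1 regrets: 28, 3, 24, 1, 0 → max 28
Option 2 regrets: 2, 8, 17, 15, 38 → max 38
Option 3 regrets: 9, 0, 0, 5, 7 → max 9
Option 4 regrets: 23, 24, 39, 0, 39 → max 39
Option 5 regrets: 0, 14, 24, 23, 12 → max 24
Smallest max regret = 9 → Option 3.

Option 3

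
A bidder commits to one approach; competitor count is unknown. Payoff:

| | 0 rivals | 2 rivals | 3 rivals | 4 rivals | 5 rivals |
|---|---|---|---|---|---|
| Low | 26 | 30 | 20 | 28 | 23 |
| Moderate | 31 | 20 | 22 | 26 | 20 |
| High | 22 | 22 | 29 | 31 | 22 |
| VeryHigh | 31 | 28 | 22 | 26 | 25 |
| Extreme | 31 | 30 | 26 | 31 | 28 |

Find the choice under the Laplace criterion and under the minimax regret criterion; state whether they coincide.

Row averages: Low=25.4, Moderate=23.8, High=25.2, VeryHigh=26.4, Extreme=29.2
Highest average = 29.2 → Extreme.
Column bests: 0 rivals=31, 2 rivals=30, 3 rivals=29, 4 rivals=31, 5 rivals=28.
Low regrets: 5, 0, 9, 3, 5 → max 9
Moderate regrets: 0, 10, 7, 5, 8 → max 10
High regrets: 9, 8, 0, 0, 6 → max 9
VeryHigh regrets: 0, 2, 7, 5, 3 → max 7
Extreme regrets: 0, 0, 3, 0, 0 → max 3
Smallest max regret = 3 → Extreme.

laplace → Extreme; minimax regret → Extreme (agree)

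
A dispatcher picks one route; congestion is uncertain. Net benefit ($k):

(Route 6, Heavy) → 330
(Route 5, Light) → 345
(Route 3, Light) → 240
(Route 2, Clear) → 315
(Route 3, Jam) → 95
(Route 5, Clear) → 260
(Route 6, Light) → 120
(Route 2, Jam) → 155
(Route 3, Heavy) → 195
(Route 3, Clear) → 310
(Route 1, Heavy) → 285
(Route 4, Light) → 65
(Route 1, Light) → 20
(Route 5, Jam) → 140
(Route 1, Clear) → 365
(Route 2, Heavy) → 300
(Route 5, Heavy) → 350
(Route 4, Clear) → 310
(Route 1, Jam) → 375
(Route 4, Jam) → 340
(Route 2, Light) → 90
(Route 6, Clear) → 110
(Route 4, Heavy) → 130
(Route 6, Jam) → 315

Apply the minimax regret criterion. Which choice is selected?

Column bests: Clear=365, Light=345, Heavy=350, Jam=375.
Route 1 regrets: 0, 325, 65, 0 → max 325
Route 2 regrets: 50, 255, 50, 220 → max 255
Route 3 regrets: 55, 105, 155, 280 → max 280
Route 4 regrets: 55, 280, 220, 35 → max 280
Route 5 regrets: 105, 0, 0, 235 → max 235
Route 6 regrets: 255, 225, 20, 60 → max 255
Smallest max regret = 235 → Route 5.

Route 5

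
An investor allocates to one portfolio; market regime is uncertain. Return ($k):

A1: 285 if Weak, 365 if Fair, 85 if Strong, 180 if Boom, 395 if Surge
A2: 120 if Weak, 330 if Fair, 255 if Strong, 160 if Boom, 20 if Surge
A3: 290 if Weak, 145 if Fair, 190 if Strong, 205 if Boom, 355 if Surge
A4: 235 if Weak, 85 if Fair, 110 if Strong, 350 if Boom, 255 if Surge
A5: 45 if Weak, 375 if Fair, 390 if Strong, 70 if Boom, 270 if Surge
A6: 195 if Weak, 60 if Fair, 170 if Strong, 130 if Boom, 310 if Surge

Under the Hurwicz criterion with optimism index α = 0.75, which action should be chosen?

A1: 0.75·395 + 0.25·85 = 317.5
A2: 0.75·330 + 0.25·20 = 252.5
A3: 0.75·355 + 0.25·145 = 302.5
A4: 0.75·350 + 0.25·85 = 283.75
A5: 0.75·390 + 0.25·45 = 303.75
A6: 0.75·310 + 0.25·60 = 247.5
Highest Hurwicz score = 317.5 → A1.

A1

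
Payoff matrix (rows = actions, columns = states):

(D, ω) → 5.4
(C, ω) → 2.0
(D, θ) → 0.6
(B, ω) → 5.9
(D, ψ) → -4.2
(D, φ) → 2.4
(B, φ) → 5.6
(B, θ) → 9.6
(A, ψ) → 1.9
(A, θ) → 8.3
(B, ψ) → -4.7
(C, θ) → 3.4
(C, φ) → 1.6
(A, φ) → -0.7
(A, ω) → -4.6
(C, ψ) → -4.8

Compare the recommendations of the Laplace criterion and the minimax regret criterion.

Row averages: A=1.225, B=4.1, C=0.55, D=1.05
Highest average = 4.1 → B.
Column bests: θ=9.6, φ=5.6, ψ=1.9, ω=5.9.
A regrets: 1.3, 6.3, 0.0, 10.5 → max 10.5
B regrets: 0.0, 0.0, 6.6, 0.0 → max 6.6
C regrets: 6.2, 4.0, 6.7, 3.9 → max 6.7
D regrets: 9.0, 3.2, 6.1, 0.5 → max 9.0
Smallest max regret = 6.6 → B.

laplace → B; minimax regret → B (agree)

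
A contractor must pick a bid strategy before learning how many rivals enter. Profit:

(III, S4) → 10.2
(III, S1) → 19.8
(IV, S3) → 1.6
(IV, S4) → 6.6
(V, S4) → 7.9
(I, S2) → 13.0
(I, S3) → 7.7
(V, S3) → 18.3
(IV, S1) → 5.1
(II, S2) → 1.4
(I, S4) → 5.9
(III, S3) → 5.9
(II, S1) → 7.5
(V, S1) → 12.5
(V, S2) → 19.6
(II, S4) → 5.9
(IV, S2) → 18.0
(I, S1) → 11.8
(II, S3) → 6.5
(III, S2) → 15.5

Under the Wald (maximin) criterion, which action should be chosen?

Row minima: I=5.9, II=1.4, III=5.9, IV=1.6, V=7.9
Best worst-case = 7.9 → V.

V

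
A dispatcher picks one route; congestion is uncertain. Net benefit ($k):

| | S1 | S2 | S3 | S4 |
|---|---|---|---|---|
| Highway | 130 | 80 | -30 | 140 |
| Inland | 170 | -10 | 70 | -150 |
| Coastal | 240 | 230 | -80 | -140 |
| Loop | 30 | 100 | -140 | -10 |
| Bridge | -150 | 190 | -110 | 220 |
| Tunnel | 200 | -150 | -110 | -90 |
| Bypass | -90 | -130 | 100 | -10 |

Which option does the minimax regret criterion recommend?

Highway

Column bests: S1=240, S2=230, S3=100, S4=220.
Highway regrets: 110, 150, 130, 80 → max 150
Inland regrets: 70, 240, 30, 370 → max 370
Coastal regrets: 0, 0, 180, 360 → max 360
Loop regrets: 210, 130, 240, 230 → max 240
Bridge regrets: 390, 40, 210, 0 → max 390
Tunnel regrets: 40, 380, 210, 310 → max 380
Bypass regrets: 330, 360, 0, 230 → max 360
Smallest max regret = 150 → Highway.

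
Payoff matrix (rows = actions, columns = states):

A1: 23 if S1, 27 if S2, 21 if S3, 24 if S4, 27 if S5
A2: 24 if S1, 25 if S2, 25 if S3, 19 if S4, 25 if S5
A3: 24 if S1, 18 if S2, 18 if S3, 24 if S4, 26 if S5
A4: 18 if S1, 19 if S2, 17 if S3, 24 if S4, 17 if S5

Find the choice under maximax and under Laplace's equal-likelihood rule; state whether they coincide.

maximax → A1; laplace → A1 (agree)

Row maxima: A1=27, A2=25, A3=26, A4=24
Best best-case = 27 → A1.
Row averages: A1=24.4, A2=23.6, A3=22, A4=19
Highest average = 24.4 → A1.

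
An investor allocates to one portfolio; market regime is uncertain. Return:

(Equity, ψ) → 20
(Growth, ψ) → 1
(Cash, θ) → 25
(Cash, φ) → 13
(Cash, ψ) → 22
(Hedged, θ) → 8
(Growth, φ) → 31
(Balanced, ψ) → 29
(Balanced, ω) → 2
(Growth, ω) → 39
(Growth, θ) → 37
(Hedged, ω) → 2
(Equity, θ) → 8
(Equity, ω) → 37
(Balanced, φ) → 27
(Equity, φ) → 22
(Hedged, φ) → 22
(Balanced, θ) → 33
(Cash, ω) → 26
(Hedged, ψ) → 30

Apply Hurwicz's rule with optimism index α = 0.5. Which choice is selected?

Equity

Balanced: 0.5·33 + 0.5·2 = 17.5
Growth: 0.5·39 + 0.5·1 = 20
Hedged: 0.5·30 + 0.5·2 = 16
Cash: 0.5·26 + 0.5·13 = 19.5
Equity: 0.5·37 + 0.5·8 = 22.5
Highest Hurwicz score = 22.5 → Equity.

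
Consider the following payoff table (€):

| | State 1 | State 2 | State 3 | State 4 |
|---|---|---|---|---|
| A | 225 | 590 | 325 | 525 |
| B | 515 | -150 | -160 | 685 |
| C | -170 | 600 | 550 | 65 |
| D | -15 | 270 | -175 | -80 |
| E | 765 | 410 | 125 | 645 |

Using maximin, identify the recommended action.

Row minima: A=225, B=-160, C=-170, D=-175, E=125
Best worst-case = 225 → A.

A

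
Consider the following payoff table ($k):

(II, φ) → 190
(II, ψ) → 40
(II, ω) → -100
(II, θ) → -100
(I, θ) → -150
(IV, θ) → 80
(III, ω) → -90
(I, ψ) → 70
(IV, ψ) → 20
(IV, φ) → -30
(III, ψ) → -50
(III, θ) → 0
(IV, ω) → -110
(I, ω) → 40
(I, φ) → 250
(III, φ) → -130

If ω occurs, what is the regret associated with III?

Best payoff under ω is 40.
Regret = 40 − (-90) = 130.

130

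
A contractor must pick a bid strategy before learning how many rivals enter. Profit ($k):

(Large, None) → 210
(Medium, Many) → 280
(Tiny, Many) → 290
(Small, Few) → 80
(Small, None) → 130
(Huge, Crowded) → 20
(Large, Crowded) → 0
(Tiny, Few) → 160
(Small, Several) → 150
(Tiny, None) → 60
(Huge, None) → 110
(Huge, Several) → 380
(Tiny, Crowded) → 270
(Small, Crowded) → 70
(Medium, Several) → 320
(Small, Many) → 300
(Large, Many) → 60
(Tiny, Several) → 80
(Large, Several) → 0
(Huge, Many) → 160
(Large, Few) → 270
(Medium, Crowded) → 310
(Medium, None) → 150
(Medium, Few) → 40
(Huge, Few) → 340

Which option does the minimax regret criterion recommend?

Small

Column bests: None=210, Few=340, Several=380, Many=300, Crowded=310.
Tiny regrets: 150, 180, 300, 10, 40 → max 300
Small regrets: 80, 260, 230, 0, 240 → max 260
Medium regrets: 60, 300, 60, 20, 0 → max 300
Large regrets: 0, 70, 380, 240, 310 → max 380
Huge regrets: 100, 0, 0, 140, 290 → max 290
Smallest max regret = 260 → Small.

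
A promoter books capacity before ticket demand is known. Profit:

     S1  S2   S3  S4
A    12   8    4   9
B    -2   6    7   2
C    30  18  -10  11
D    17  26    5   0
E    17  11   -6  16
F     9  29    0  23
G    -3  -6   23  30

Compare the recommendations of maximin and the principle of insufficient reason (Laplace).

Row minima: A=4, B=-2, C=-10, D=0, E=-6, F=0, G=-6
Best worst-case = 4 → A.
Row averages: A=8.25, B=3.25, C=12.25, D=12, E=9.5, F=15.25, G=11
Highest average = 15.25 → F.

maximin → A; laplace → F (disagree)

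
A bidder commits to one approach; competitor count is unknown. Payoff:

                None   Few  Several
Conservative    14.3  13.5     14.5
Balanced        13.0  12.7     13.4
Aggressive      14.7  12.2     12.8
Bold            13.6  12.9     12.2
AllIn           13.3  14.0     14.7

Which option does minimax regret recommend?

Conservative

Column bests: None=14.7, Few=14.0, Several=14.7.
Conservative regrets: 0.4, 0.5, 0.2 → max 0.5
Balanced regrets: 1.7, 1.3, 1.3 → max 1.7
Aggressive regrets: 0.0, 1.8, 1.9 → max 1.9
Bold regrets: 1.1, 1.1, 2.5 → max 2.5
AllIn regrets: 1.4, 0.0, 0.0 → max 1.4
Smallest max regret = 0.5 → Conservative.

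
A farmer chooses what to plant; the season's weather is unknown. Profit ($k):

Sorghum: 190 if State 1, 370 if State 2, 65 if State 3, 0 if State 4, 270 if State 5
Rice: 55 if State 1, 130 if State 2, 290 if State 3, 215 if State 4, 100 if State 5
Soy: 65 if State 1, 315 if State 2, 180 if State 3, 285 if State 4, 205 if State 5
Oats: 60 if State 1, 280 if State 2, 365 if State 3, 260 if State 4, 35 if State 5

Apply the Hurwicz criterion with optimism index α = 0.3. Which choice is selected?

Sorghum: 0.3·370 + 0.7·0 = 111
Rice: 0.3·290 + 0.7·55 = 125.5
Soy: 0.3·315 + 0.7·65 = 140
Oats: 0.3·365 + 0.7·35 = 134
Highest Hurwicz score = 140 → Soy.

Soy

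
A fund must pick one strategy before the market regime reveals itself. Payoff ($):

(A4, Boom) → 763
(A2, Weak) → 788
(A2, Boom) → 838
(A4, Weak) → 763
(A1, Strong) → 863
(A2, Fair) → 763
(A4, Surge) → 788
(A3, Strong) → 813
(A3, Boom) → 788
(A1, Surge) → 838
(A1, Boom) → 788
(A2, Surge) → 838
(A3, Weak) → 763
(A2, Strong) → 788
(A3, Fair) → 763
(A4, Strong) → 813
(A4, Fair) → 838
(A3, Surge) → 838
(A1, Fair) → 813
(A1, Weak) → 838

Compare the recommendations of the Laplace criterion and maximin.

laplace → A1; maximin → A1 (agree)

Row averages: A1=828, A2=803, A3=793, A4=793
Highest average = 828 → A1.
Row minima: A1=788, A2=763, A3=763, A4=763
Best worst-case = 788 → A1.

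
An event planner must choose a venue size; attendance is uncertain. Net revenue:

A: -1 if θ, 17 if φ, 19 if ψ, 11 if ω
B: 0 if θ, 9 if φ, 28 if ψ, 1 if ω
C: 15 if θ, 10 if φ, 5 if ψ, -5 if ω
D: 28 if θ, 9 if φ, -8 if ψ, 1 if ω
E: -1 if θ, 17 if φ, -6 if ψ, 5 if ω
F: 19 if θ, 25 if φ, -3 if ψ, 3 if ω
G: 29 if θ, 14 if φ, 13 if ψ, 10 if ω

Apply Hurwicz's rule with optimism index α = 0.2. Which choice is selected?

A: 0.2·19 + 0.8·(-1) = 3
B: 0.2·28 + 0.8·0 = 5.6
C: 0.2·15 + 0.8·(-5) = -1
D: 0.2·28 + 0.8·(-8) = -0.8
E: 0.2·17 + 0.8·(-6) = -1.4
F: 0.2·25 + 0.8·(-3) = 2.6
G: 0.2·29 + 0.8·10 = 13.8
Highest Hurwicz score = 13.8 → G.

G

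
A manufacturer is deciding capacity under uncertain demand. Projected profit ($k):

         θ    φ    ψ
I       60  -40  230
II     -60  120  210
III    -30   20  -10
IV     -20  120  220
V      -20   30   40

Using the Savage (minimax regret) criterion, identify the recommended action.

IV

Column bests: θ=60, φ=120, ψ=230.
I regrets: 0, 160, 0 → max 160
II regrets: 120, 0, 20 → max 120
III regrets: 90, 100, 240 → max 240
IV regrets: 80, 0, 10 → max 80
V regrets: 80, 90, 190 → max 190
Smallest max regret = 80 → IV.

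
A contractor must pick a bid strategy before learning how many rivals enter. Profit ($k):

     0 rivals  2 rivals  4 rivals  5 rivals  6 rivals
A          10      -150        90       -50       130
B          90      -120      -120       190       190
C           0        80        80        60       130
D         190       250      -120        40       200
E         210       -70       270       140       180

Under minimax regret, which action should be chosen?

Column bests: 0 rivals=210, 2 rivals=250, 4 rivals=270, 5 rivals=190, 6 rivals=200.
A regrets: 200, 400, 180, 240, 70 → max 400
B regrets: 120, 370, 390, 0, 10 → max 390
C regrets: 210, 170, 190, 130, 70 → max 210
D regrets: 20, 0, 390, 150, 0 → max 390
E regrets: 0, 320, 0, 50, 20 → max 320
Smallest max regret = 210 → C.

C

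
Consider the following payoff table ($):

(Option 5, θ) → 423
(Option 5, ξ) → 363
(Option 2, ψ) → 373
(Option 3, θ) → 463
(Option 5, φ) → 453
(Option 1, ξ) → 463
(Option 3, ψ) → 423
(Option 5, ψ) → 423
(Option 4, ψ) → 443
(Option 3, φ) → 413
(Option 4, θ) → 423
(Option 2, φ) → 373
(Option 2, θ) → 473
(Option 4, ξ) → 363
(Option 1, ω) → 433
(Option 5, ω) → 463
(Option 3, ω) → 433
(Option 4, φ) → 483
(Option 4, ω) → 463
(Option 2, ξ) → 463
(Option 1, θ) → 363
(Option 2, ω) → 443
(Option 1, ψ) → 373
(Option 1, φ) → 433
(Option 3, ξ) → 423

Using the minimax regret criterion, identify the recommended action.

Column bests: θ=473, φ=483, ψ=443, ω=463, ξ=463.
Option 1 regrets: 110, 50, 70, 30, 0 → max 110
Option 2 regrets: 0, 110, 70, 20, 0 → max 110
Option 3 regrets: 10, 70, 20, 30, 40 → max 70
Option 4 regrets: 50, 0, 0, 0, 100 → max 100
Option 5 regrets: 50, 30, 20, 0, 100 → max 100
Smallest max regret = 70 → Option 3.

Option 3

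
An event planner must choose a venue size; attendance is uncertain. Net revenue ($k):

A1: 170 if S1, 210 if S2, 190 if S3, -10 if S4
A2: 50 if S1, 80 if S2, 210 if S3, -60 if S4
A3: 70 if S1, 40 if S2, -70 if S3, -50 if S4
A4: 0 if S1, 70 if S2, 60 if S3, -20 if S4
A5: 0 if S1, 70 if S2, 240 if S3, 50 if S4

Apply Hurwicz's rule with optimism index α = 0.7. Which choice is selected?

A5

A1: 0.7·210 + 0.3·(-10) = 144
A2: 0.7·210 + 0.3·(-60) = 129
A3: 0.7·70 + 0.3·(-70) = 28
A4: 0.7·70 + 0.3·(-20) = 43
A5: 0.7·240 + 0.3·0 = 168
Highest Hurwicz score = 168 → A5.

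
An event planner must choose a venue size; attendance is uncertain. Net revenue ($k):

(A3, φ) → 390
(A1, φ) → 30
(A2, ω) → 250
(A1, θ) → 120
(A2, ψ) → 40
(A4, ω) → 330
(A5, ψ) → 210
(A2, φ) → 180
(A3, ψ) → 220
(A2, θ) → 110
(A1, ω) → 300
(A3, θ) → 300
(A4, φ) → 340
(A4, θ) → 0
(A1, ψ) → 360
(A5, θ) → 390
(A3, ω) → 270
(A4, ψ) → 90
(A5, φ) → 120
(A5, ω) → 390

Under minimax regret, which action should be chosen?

A3

Column bests: θ=390, φ=390, ψ=360, ω=390.
A1 regrets: 270, 360, 0, 90 → max 360
A2 regrets: 280, 210, 320, 140 → max 320
A3 regrets: 90, 0, 140, 120 → max 140
A4 regrets: 390, 50, 270, 60 → max 390
A5 regrets: 0, 270, 150, 0 → max 270
Smallest max regret = 140 → A3.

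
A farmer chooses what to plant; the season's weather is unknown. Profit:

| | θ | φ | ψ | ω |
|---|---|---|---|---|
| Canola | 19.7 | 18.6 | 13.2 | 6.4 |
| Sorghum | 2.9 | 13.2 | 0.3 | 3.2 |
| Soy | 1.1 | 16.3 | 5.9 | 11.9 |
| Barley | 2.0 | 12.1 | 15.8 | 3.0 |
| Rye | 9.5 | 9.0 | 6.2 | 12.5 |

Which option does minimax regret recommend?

Canola

Column bests: θ=19.7, φ=18.6, ψ=15.8, ω=12.5.
Canola regrets: 0.0, 0.0, 2.6, 6.1 → max 6.1
Sorghum regrets: 16.8, 5.4, 15.5, 9.3 → max 16.8
Soy regrets: 18.6, 2.3, 9.9, 0.6 → max 18.6
Barley regrets: 17.7, 6.5, 0.0, 9.5 → max 17.7
Rye regrets: 10.2, 9.6, 9.6, 0.0 → max 10.2
Smallest max regret = 6.1 → Canola.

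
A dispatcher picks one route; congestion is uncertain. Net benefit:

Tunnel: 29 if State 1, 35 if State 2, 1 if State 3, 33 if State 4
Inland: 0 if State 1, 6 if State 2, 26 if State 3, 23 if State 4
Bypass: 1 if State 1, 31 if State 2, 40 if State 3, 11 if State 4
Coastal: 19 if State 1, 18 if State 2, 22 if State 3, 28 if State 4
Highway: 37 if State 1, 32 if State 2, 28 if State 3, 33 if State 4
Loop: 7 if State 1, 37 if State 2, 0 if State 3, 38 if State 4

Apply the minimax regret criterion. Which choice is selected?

Column bests: State 1=37, State 2=37, State 3=40, State 4=38.
Tunnel regrets: 8, 2, 39, 5 → max 39
Inland regrets: 37, 31, 14, 15 → max 37
Bypass regrets: 36, 6, 0, 27 → max 36
Coastal regrets: 18, 19, 18, 10 → max 19
Highway regrets: 0, 5, 12, 5 → max 12
Loop regrets: 30, 0, 40, 0 → max 40
Smallest max regret = 12 → Highway.

Highway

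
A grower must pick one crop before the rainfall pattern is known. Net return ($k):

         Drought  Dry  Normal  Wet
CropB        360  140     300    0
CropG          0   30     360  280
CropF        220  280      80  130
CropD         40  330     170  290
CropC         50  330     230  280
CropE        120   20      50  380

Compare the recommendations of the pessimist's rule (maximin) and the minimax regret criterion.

maximin → CropF; minimax regret → CropF (agree)

Row minima: CropB=0, CropG=0, CropF=80, CropD=40, CropC=50, CropE=20
Best worst-case = 80 → CropF.
Column bests: Drought=360, Dry=330, Normal=360, Wet=380.
CropB regrets: 0, 190, 60, 380 → max 380
CropG regrets: 360, 300, 0, 100 → max 360
CropF regrets: 140, 50, 280, 250 → max 280
CropD regrets: 320, 0, 190, 90 → max 320
CropC regrets: 310, 0, 130, 100 → max 310
CropE regrets: 240, 310, 310, 0 → max 310
Smallest max regret = 280 → CropF.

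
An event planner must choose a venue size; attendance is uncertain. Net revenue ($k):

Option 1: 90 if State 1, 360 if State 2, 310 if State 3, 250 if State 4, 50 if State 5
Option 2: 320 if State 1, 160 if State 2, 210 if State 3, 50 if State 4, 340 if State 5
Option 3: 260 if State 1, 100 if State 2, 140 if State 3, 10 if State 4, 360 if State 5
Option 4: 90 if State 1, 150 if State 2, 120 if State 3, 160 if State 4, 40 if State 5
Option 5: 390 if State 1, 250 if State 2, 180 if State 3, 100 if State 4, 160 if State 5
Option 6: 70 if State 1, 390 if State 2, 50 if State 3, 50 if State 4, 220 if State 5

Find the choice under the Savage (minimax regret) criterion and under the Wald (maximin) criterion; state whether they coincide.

Column bests: State 1=390, State 2=390, State 3=310, State 4=250, State 5=360.
Option 1 regrets: 300, 30, 0, 0, 310 → max 310
Option 2 regrets: 70, 230, 100, 200, 20 → max 230
Option 3 regrets: 130, 290, 170, 240, 0 → max 290
Option 4 regrets: 300, 240, 190, 90, 320 → max 320
Option 5 regrets: 0, 140, 130, 150, 200 → max 200
Option 6 regrets: 320, 0, 260, 200, 140 → max 320
Smallest max regret = 200 → Option 5.
Row minima: Option 1=50, Option 2=50, Option 3=10, Option 4=40, Option 5=100, Option 6=50
Best worst-case = 100 → Option 5.

minimax regret → Option 5; maximin → Option 5 (agree)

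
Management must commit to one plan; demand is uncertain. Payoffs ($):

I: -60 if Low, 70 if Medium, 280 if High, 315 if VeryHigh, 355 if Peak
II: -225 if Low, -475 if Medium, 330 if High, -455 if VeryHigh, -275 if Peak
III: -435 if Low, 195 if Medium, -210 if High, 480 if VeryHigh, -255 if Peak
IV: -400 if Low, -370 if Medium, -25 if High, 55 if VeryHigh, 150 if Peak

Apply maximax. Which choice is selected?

Row maxima: I=355, II=330, III=480, IV=150
Best best-case = 480 → III.

III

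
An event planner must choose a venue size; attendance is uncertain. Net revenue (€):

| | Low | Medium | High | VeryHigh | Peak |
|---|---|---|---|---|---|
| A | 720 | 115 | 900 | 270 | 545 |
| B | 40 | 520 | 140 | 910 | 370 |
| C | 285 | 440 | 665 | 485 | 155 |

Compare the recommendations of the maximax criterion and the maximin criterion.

maximax → B; maximin → C (disagree)

Row maxima: A=900, B=910, C=665
Best best-case = 910 → B.
Row minima: A=115, B=40, C=155
Best worst-case = 155 → C.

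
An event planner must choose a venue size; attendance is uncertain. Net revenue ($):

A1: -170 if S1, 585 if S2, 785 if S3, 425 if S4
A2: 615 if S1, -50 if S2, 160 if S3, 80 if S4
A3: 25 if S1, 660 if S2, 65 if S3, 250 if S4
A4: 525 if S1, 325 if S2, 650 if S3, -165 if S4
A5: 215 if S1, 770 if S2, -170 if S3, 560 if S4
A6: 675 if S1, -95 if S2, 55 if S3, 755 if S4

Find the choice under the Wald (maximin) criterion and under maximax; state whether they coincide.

maximin → A3; maximax → A1 (disagree)

Row minima: A1=-170, A2=-50, A3=25, A4=-165, A5=-170, A6=-95
Best worst-case = 25 → A3.
Row maxima: A1=785, A2=615, A3=660, A4=650, A5=770, A6=755
Best best-case = 785 → A1.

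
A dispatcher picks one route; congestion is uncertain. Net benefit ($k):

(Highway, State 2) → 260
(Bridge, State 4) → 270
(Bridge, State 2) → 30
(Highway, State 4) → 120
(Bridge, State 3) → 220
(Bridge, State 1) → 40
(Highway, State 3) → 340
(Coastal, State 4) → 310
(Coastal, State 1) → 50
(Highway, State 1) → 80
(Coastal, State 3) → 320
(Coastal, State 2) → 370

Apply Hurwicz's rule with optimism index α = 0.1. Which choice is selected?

Highway: 0.1·340 + 0.9·80 = 106
Coastal: 0.1·370 + 0.9·50 = 82
Bridge: 0.1·270 + 0.9·30 = 54
Highest Hurwicz score = 106 → Highway.

Highway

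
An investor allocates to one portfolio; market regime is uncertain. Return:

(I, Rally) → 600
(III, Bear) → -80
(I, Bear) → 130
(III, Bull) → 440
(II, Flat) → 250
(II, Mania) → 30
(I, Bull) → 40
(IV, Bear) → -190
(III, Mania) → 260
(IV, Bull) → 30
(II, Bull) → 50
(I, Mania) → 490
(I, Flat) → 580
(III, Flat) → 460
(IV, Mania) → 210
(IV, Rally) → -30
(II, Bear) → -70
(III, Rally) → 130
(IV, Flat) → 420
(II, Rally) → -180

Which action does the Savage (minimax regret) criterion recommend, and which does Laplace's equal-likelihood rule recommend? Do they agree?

Column bests: Bear=130, Flat=580, Bull=440, Rally=600, Mania=490.
I regrets: 0, 0, 400, 0, 0 → max 400
II regrets: 200, 330, 390, 780, 460 → max 780
III regrets: 210, 120, 0, 470, 230 → max 470
IV regrets: 320, 160, 410, 630, 280 → max 630
Smallest max regret = 400 → I.
Row averages: I=368, II=16, III=242, IV=88
Highest average = 368 → I.

minimax regret → I; laplace → I (agree)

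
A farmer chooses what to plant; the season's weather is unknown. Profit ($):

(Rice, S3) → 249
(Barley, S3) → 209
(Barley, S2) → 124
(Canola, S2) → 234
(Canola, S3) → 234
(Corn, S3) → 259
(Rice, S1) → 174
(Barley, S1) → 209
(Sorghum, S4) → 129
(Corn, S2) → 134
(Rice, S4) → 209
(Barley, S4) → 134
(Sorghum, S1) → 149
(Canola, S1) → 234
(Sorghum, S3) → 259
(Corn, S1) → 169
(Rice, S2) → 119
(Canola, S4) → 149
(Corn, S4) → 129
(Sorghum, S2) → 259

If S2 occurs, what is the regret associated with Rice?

Best payoff under S2 is 259.
Regret = 259 − 119 = 140.

140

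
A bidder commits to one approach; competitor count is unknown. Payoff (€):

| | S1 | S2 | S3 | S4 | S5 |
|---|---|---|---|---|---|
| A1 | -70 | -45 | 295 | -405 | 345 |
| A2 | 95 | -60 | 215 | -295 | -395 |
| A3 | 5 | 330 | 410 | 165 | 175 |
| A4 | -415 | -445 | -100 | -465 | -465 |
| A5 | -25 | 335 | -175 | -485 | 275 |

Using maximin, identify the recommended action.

Row minima: A1=-405, A2=-395, A3=5, A4=-465, A5=-485
Best worst-case = 5 → A3.

A3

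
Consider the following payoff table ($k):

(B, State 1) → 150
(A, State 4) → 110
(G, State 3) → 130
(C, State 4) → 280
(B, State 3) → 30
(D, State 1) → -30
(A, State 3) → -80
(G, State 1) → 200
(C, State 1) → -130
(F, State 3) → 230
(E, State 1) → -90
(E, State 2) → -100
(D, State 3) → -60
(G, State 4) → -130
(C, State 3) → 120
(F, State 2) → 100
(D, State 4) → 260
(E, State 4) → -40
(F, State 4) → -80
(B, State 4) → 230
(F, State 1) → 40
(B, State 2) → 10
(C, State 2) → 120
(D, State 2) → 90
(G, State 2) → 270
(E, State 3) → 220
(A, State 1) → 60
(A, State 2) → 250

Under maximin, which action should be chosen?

Row minima: A=-80, B=10, C=-130, D=-60, E=-100, F=-80, G=-130
Best worst-case = 10 → B.

B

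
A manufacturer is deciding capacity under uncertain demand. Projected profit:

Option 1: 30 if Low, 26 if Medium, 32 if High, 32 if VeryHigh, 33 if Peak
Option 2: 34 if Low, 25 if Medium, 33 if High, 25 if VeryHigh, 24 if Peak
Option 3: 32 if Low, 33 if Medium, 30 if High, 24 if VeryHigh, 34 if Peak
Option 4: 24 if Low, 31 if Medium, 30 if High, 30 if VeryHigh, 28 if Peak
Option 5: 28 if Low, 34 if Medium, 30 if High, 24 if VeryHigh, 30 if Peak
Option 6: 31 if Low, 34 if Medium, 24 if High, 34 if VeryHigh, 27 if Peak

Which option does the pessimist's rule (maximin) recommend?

Option 1

Row minima: Option 1=26, Option 2=24, Option 3=24, Option 4=24, Option 5=24, Option 6=24
Best worst-case = 26 → Option 1.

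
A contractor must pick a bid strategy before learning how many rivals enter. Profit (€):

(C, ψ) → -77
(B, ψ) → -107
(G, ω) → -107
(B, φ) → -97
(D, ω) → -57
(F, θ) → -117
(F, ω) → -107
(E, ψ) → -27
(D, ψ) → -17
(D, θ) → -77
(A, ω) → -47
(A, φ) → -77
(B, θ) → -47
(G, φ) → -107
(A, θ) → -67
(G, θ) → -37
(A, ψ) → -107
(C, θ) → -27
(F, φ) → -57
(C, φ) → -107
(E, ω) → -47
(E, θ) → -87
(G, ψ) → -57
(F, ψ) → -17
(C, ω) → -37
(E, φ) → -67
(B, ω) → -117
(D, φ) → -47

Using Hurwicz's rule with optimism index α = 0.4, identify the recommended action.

D

A: 0.4·(-47) + 0.6·(-107) = -83
B: 0.4·(-47) + 0.6·(-117) = -89
C: 0.4·(-27) + 0.6·(-107) = -75
D: 0.4·(-17) + 0.6·(-77) = -53
E: 0.4·(-27) + 0.6·(-87) = -63
F: 0.4·(-17) + 0.6·(-117) = -77
G: 0.4·(-37) + 0.6·(-107) = -79
Highest Hurwicz score = -53 → D.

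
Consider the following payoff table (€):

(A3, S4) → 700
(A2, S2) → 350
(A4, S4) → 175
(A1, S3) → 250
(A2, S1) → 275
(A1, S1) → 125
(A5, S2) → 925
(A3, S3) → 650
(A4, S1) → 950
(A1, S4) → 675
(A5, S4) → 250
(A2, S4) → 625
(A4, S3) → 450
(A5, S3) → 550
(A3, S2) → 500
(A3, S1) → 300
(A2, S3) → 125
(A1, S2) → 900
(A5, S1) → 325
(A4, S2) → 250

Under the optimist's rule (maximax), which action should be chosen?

A4

Row maxima: A1=900, A2=625, A3=700, A4=950, A5=925
Best best-case = 950 → A4.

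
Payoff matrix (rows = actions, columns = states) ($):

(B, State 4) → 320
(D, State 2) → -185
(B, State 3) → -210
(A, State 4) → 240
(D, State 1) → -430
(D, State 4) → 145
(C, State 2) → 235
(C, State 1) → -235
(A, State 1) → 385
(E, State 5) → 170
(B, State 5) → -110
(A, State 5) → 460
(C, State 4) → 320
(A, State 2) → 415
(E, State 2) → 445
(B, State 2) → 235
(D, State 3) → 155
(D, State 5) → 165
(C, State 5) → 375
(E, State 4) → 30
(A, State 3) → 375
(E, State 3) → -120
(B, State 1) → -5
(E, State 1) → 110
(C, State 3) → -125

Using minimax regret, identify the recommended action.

A

Column bests: State 1=385, State 2=445, State 3=375, State 4=320, State 5=460.
A regrets: 0, 30, 0, 80, 0 → max 80
B regrets: 390, 210, 585, 0, 570 → max 585
C regrets: 620, 210, 500, 0, 85 → max 620
D regrets: 815, 630, 220, 175, 295 → max 815
E regrets: 275, 0, 495, 290, 290 → max 495
Smallest max regret = 80 → A.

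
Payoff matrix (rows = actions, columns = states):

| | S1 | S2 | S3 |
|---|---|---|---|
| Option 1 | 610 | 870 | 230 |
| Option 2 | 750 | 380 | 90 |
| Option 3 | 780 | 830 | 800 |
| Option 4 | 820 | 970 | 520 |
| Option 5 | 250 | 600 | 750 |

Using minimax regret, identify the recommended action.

Option 3

Column bests: S1=820, S2=970, S3=800.
Option 1 regrets: 210, 100, 570 → max 570
Option 2 regrets: 70, 590, 710 → max 710
Option 3 regrets: 40, 140, 0 → max 140
Option 4 regrets: 0, 0, 280 → max 280
Option 5 regrets: 570, 370, 50 → max 570
Smallest max regret = 140 → Option 3.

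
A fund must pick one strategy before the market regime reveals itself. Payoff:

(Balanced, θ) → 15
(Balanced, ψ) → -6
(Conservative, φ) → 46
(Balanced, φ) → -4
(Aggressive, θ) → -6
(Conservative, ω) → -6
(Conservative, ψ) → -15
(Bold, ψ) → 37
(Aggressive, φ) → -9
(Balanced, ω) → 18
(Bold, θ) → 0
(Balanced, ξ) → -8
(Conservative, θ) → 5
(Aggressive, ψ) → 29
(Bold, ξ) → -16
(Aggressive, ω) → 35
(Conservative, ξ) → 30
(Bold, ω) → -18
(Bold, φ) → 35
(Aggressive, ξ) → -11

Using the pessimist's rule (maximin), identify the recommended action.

Balanced

Row minima: Conservative=-15, Balanced=-8, Aggressive=-11, Bold=-18
Best worst-case = -8 → Balanced.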